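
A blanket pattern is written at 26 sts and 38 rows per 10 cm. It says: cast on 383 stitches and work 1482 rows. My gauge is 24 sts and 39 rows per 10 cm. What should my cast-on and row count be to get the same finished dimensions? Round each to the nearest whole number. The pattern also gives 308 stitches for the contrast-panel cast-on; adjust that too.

Cast on 354 stitches; work 1521 rows; contrast-panel cast-on 284 stitches.

Stitches: 383 × 24/26 = 353.54 → 354.
Rows: 1482 × 39/38 = 1521.00 → 1521.
contrast-panel cast-on: 308 × 24/26 = 284.31 → 284.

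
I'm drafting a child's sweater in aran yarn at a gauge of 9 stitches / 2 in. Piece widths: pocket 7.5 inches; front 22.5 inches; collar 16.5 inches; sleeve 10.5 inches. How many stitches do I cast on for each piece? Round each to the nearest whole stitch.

Rate = 9/2 = 4.5 sts per in.
pocket: 7.5 × 4.5 = 33.75 → 34.
front: 22.5 × 4.5 = 101.25 → 101.
collar: 16.5 × 4.5 = 74.25 → 74.
sleeve: 10.5 × 4.5 = 47.25 → 47.

pocket 34; front 101; collar 74; sleeve 47.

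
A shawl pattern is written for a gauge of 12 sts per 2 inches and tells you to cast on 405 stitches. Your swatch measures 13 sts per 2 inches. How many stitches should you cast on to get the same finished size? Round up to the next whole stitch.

Scale factor = 13 / 12 = 1.083.
405 × 13 / 12 = 438.75 sts.
→ 439 sts.

Cast on 439 stitches.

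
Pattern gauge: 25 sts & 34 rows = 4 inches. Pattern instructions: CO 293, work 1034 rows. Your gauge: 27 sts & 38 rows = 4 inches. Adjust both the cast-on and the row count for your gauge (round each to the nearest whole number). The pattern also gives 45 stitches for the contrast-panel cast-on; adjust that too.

Stitches: 293 × 27/25 = 316.44 → 316.
Rows: 1034 × 38/34 = 1155.65 → 1156.
contrast-panel cast-on: 45 × 27/25 = 48.60 → 49.

Cast on 316 stitches; work 1156 rows; contrast-panel cast-on 49 stitches.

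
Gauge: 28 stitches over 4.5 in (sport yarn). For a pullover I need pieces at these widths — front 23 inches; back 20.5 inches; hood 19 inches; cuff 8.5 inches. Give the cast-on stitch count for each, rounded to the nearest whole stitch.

Rate = 28/4.5 = 6.222 sts per in.
front: 23 × 6.222 = 143.11 → 143.
back: 20.5 × 6.222 = 127.56 → 128.
hood: 19 × 6.222 = 118.22 → 118.
cuff: 8.5 × 6.222 = 52.89 → 53.

front 143; back 128; hood 118; cuff 53.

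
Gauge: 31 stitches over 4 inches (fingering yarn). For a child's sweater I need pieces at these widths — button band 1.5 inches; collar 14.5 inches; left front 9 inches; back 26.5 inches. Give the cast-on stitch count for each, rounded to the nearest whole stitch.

button band 12; collar 112; left front 70; back 205.

Rate = 31/4 = 7.75 sts per in.
button band: 1.5 × 7.75 = 11.62 → 12.
collar: 14.5 × 7.75 = 112.38 → 112.
left front: 9 × 7.75 = 69.75 → 70.
back: 26.5 × 7.75 = 205.38 → 205.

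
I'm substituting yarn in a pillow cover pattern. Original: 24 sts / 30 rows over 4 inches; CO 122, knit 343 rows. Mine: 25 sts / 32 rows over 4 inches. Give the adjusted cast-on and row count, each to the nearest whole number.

Stitches: 122 × 25/24 = 127.08 → 127.
Rows: 343 × 32/30 = 365.87 → 366.

Cast on 127 stitches; work 366 rows.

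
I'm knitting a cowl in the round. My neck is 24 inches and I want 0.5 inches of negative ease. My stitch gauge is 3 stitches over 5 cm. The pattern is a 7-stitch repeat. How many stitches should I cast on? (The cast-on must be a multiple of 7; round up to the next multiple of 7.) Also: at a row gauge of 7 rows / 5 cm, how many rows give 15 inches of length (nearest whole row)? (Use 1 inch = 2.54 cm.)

Cast on 42 stitches; work 53 rows.

Finished = 24 − 0.5 = 23.5 inches.
23.5 inches × 2.54 = 59.69 cm.
3/5 = 0.6 sts per cm; 59.69 × 0.6 = 35.81 sts.
Next multiple of 7 → 42.
15 inches = 38.10 cm; × 1.4 = 53.34 → 53 rows.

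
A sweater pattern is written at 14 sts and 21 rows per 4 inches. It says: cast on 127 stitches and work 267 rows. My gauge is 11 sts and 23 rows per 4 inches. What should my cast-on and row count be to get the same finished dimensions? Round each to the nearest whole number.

Stitches: 127 × 11/14 = 99.79 → 100.
Rows: 267 × 23/21 = 292.43 → 292.

Cast on 100 stitches; work 292 rows.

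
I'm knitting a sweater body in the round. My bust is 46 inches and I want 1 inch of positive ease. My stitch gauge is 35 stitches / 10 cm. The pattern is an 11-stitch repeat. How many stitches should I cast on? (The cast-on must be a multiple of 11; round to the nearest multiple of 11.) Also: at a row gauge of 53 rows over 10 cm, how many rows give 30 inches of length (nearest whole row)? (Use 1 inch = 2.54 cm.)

Cast on 418 stitches; work 404 rows.

Finished = 46 + 1 = 47 inches.
47 inches × 2.54 = 119.38 cm.
35/10 = 3.5 sts per cm; 119.38 × 3.5 = 417.83 sts.
Nearest multiple of 11 → 418.
30 inches = 76.20 cm; × 5.3 = 403.86 → 404 rows.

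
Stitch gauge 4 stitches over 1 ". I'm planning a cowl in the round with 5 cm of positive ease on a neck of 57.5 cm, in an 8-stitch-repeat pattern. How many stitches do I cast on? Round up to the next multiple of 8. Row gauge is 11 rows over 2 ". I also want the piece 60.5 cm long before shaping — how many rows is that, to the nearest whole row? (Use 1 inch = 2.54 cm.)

Finished = 57.5 + 5 = 62.5 cm.
62.5 cm × 1/2.54 = 24.61 inches.
4/1 = 4 sts per in; 24.61 × 4 = 98.43 sts.
Next multiple of 8 → 104.
60.5 cm = 23.82 inches; × 5.5 = 131.00 → 131 rows.

Cast on 104 stitches; work 131 rows.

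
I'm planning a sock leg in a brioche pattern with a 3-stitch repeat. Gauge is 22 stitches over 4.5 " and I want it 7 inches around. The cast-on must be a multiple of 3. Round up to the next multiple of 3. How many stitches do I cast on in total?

36 stitches.

22 / 4.5 = 4.889 sts per inch.
7 × 4.889 = 34.22 sts.
Next multiple of 3: 36.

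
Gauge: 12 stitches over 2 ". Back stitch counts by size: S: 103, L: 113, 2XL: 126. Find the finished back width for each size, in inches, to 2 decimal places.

S 17.17 inches; L 18.83 inches; 2XL 21.00 inches.

12/2 = 6 sts per in.
S: 103 / 6 = 17.167 → 17.17 in.
L: 113 / 6 = 18.833 → 18.83 in.
2XL: 126 / 6 = 21.000 → 21.00 in.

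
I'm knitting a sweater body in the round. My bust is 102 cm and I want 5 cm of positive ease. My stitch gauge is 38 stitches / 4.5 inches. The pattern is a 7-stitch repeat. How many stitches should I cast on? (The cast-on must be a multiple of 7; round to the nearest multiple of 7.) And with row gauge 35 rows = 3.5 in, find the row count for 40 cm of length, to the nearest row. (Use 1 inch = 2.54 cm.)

Cast on 357 stitches; work 157 rows.

Finished = 102 + 5 = 107 cm.
107 cm × 1/2.54 = 42.13 inches.
38/4.5 = 8.444 sts per in; 42.13 × 8.444 = 355.73 sts.
Nearest multiple of 7 → 357.
40 cm = 15.75 inches; × 10 = 157.48 → 157 rows.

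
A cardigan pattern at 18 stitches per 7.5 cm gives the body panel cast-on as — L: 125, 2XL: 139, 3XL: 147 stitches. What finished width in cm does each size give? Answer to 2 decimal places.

L 52.08 cm; 2XL 57.92 cm; 3XL 61.25 cm.

18/7.5 = 2.4 sts per cm.
L: 125 / 2.4 = 52.083 → 52.08 cm.
2XL: 139 / 2.4 = 57.917 → 57.92 cm.
3XL: 147 / 2.4 = 61.250 → 61.25 cm.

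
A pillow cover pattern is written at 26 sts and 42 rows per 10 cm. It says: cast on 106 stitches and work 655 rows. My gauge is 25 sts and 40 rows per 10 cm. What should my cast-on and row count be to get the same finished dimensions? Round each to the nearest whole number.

Stitches: 106 × 25/26 = 101.92 → 102.
Rows: 655 × 40/42 = 623.81 → 624.

Cast on 102 stitches; work 624 rows.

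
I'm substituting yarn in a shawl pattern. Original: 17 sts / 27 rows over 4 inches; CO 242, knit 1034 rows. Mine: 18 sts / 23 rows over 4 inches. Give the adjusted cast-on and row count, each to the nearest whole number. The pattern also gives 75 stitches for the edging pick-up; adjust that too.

Cast on 256 stitches; work 881 rows; edging pick-up 79 stitches.

Stitches: 242 × 18/17 = 256.24 → 256.
Rows: 1034 × 23/27 = 880.81 → 881.
edging pick-up: 75 × 18/17 = 79.41 → 79.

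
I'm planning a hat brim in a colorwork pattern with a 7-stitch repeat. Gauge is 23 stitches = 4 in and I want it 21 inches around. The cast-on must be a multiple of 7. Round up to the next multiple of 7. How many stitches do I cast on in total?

23 / 4 = 5.75 sts per inch.
21 × 5.75 = 120.75 sts.
Next multiple of 7: 126.

126 stitches.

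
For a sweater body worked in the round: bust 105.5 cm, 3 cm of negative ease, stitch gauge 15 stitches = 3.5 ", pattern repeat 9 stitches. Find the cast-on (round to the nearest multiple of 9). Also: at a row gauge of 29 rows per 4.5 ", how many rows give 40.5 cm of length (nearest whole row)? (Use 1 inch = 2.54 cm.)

Finished = 105.5 − 3 = 102.5 cm.
102.5 cm × 1/2.54 = 40.35 inches.
15/3.5 = 4.286 sts per in; 40.35 × 4.286 = 172.95 sts.
Nearest multiple of 9 → 171.
40.5 cm = 15.94 inches; × 6.444 = 102.76 → 103 rows.

Cast on 171 stitches; work 103 rows.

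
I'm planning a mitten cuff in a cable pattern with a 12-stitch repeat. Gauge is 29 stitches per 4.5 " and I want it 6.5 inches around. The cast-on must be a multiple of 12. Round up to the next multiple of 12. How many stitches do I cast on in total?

48 stitches.

29 / 4.5 = 6.444 sts per inch.
6.5 × 6.444 = 41.89 sts.
Next multiple of 12: 48.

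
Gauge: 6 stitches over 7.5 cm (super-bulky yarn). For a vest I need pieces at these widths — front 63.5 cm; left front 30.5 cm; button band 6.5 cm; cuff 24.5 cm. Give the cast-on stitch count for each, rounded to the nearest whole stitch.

Rate = 6/7.5 = 0.8 sts per cm.
front: 63.5 × 0.8 = 50.80 → 51.
left front: 30.5 × 0.8 = 24.40 → 24.
button band: 6.5 × 0.8 = 5.20 → 5.
cuff: 24.5 × 0.8 = 19.60 → 20.

front 51; left front 24; button band 5; cuff 20.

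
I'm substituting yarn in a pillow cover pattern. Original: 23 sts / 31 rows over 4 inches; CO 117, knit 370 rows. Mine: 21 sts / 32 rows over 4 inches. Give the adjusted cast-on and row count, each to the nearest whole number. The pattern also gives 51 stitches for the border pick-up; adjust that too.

Cast on 107 stitches; work 382 rows; border pick-up 47 stitches.

Stitches: 117 × 21/23 = 106.83 → 107.
Rows: 370 × 32/31 = 381.94 → 382.
border pick-up: 51 × 21/23 = 46.57 → 47.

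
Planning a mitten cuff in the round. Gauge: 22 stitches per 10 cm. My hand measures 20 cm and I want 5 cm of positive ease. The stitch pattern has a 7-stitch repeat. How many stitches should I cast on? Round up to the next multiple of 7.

Cast on 56 stitches.

Finished = 20 + 5 = 25 cm.
22 / 10 = 2.2 sts/cm.
25 × 2.2 = 55.00 sts.
Next multiple of 7: 56.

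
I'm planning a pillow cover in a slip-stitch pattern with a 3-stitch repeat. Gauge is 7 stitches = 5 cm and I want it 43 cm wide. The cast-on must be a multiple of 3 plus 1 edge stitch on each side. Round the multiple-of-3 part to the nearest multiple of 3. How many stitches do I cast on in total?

Cast on 59 stitches.

7 / 5 = 1.4 sts per cm.
43 × 1.4 = 60.20 sts.
Less 2 edge sts → 58.20 for the repeat.
Nearest multiple of 3: 57.
Add back 2 edge sts → 59.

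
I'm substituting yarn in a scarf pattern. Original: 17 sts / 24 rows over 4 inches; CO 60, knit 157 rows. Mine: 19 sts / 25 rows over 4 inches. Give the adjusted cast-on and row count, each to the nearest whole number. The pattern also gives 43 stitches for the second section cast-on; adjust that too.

Stitches: 60 × 19/17 = 67.06 → 67.
Rows: 157 × 25/24 = 163.54 → 164.
second section cast-on: 43 × 19/17 = 48.06 → 48.

Cast on 67 stitches; work 164 rows; second section cast-on 48 stitches.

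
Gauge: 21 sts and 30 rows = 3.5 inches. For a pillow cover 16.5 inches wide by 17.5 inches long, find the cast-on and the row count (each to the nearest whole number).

Cast on 99 stitches and work 150 rows.

Stitch gauge = 21/3.5 = 6 sts/in; 16.5 × 6 = 99.00 → 99 sts.
Row gauge = 30/3.5 = 8.571 rows/in; 17.5 × 8.571 = 150.00 → 150 rows.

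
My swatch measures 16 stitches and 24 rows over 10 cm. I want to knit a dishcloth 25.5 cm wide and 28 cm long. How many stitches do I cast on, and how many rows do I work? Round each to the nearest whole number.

Cast on 41 stitches and work 67 rows.

Stitch gauge = 16/10 = 1.6 sts/cm; 25.5 × 1.6 = 40.80 → 41 sts.
Row gauge = 24/10 = 2.4 rows/cm; 28 × 2.4 = 67.20 → 67 rows.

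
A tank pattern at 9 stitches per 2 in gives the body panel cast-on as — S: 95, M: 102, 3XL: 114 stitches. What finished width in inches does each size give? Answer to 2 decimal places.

S 21.11 inches; M 22.67 inches; 3XL 25.33 inches.

9/2 = 4.5 sts per in.
S: 95 / 4.5 = 21.111 → 21.11 in.
M: 102 / 4.5 = 22.667 → 22.67 in.
3XL: 114 / 4.5 = 25.333 → 25.33 in.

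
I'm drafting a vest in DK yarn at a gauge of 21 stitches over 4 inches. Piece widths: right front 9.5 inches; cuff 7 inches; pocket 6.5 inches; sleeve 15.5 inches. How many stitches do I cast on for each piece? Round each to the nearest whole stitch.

Rate = 21/4 = 5.25 sts per in.
right front: 9.5 × 5.25 = 49.88 → 50.
cuff: 7 × 5.25 = 36.75 → 37.
pocket: 6.5 × 5.25 = 34.12 → 34.
sleeve: 15.5 × 5.25 = 81.38 → 81.

right front 50; cuff 37; pocket 34; sleeve 81.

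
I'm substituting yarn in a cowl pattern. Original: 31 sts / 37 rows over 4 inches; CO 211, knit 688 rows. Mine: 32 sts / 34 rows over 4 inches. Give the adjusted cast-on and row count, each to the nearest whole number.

Stitches: 211 × 32/31 = 217.81 → 218.
Rows: 688 × 34/37 = 632.22 → 632.

Cast on 218 stitches; work 632 rows.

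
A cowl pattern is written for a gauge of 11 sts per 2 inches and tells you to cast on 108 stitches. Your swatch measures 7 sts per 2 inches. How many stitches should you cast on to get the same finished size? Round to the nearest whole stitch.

Scale factor = 7 / 11 = 0.636.
108 × 7 / 11 = 68.73 sts.
→ 69 sts.

CO 69 sts.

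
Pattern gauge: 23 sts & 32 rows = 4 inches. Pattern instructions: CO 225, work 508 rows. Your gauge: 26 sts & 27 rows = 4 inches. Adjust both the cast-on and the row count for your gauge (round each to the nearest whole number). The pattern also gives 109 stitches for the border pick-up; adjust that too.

Stitches: 225 × 26/23 = 254.35 → 254.
Rows: 508 × 27/32 = 428.62 → 429.
border pick-up: 109 × 26/23 = 123.22 → 123.

Cast on 254 stitches; work 429 rows; border pick-up 123 stitches.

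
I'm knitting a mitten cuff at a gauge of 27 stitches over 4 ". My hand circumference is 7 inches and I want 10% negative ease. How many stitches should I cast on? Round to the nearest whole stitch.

Finished = 7 × 0.90 = 6.30 in.
27 / 4 = 6.75 sts per inch.
6.30 × 6.75 = 42.52 sts.
→ 43 sts.

CO 43 sts.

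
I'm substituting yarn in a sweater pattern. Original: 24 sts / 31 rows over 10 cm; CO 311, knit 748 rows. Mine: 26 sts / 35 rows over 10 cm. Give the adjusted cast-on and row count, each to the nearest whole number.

Cast on 337 stitches; work 845 rows.

Stitches: 311 × 26/24 = 336.92 → 337.
Rows: 748 × 35/31 = 844.52 → 845.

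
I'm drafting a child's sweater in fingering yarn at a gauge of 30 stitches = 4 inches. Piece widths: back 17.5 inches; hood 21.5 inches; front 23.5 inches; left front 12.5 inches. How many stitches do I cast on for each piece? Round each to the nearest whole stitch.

Rate = 30/4 = 7.5 sts per in.
back: 17.5 × 7.5 = 131.25 → 131.
hood: 21.5 × 7.5 = 161.25 → 161.
front: 23.5 × 7.5 = 176.25 → 176.
left front: 12.5 × 7.5 = 93.75 → 94.

back 131; hood 161; front 176; left front 94.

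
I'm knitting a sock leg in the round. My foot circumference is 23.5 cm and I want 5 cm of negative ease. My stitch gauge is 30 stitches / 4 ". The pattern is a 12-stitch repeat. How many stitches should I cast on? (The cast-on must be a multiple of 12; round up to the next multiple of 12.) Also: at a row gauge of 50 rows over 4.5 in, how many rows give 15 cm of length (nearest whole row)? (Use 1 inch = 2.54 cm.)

Finished = 23.5 − 5 = 18.5 cm.
18.5 cm × 1/2.54 = 7.28 inches.
30/4 = 7.5 sts per in; 7.28 × 7.5 = 54.63 sts.
Next multiple of 12 → 60.
15 cm = 5.91 inches; × 11.111 = 65.62 → 66 rows.

Cast on 60 stitches; work 66 rows.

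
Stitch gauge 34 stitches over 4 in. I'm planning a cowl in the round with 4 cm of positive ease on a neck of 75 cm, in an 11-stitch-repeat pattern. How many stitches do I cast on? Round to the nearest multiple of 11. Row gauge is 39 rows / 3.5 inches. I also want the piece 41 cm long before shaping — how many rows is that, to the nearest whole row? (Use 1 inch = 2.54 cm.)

Cast on 264 stitches; work 180 rows.

Finished = 75 + 4 = 79 cm.
79 cm × 1/2.54 = 31.10 inches.
34/4 = 8.5 sts per in; 31.10 × 8.5 = 264.37 sts.
Nearest multiple of 11 → 264.
41 cm = 16.14 inches; × 11.143 = 179.87 → 180 rows.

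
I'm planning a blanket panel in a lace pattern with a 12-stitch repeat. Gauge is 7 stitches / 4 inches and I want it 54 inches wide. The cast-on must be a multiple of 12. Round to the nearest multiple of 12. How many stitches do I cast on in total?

7 / 4 = 1.75 sts per inch.
54 × 1.75 = 94.50 sts.
Nearest multiple of 12: 96.

CO 96 sts.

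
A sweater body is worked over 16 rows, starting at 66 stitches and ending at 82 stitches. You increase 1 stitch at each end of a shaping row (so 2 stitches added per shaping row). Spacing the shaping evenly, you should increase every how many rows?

Increase every 2nd row.

Stitches to add: |82 − 66| = 16.
Shaping rows needed: 16 / 2 = 8.
16 rows / 8 = every 2 rows.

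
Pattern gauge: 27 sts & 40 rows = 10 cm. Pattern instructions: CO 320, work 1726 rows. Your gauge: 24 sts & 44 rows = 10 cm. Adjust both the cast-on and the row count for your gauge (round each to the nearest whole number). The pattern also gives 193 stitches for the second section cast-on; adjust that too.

Cast on 284 stitches; work 1899 rows; second section cast-on 172 stitches.

Stitches: 320 × 24/27 = 284.44 → 284.
Rows: 1726 × 44/40 = 1898.60 → 1899.
second section cast-on: 193 × 24/27 = 171.56 → 172.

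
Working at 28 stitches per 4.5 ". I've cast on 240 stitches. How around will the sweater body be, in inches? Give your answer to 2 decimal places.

38.57 inches.

28 stitches / 4.5 inch = 6.222 stitches per inch.
240 / 6.222 = 38.571 inches.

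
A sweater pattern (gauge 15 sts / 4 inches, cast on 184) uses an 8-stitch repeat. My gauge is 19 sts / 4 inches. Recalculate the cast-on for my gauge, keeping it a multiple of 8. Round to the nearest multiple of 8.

CO 232 sts.

184 × 19 / 15 = 233.07.
Nearest multiple of 8: 232.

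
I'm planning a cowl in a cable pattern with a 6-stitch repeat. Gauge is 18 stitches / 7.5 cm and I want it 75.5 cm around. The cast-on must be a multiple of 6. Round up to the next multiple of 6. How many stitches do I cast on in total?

Cast on 186 stitches.

18 / 7.5 = 2.4 sts per cm.
75.5 × 2.4 = 181.20 sts.
Next multiple of 6: 186.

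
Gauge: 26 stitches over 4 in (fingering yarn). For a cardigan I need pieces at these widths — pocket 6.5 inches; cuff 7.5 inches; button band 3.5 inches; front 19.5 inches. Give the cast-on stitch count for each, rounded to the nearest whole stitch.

pocket 42; cuff 49; button band 23; front 127.

Rate = 26/4 = 6.5 sts per in.
pocket: 6.5 × 6.5 = 42.25 → 42.
cuff: 7.5 × 6.5 = 48.75 → 49.
button band: 3.5 × 6.5 = 22.75 → 23.
front: 19.5 × 6.5 = 126.75 → 127.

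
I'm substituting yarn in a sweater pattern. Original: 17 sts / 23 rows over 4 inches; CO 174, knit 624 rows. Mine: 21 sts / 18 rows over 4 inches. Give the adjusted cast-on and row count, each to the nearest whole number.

Cast on 215 stitches; work 488 rows.

Stitches: 174 × 21/17 = 214.94 → 215.
Rows: 624 × 18/23 = 488.35 → 488.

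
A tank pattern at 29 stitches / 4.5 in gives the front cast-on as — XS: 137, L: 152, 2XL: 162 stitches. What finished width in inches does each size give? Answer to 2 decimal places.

XS 21.26 inches; L 23.59 inches; 2XL 25.14 inches.

29/4.5 = 6.444 sts per in.
XS: 137 / 6.444 = 21.259 → 21.26 in.
L: 152 / 6.444 = 23.586 → 23.59 in.
2XL: 162 / 6.444 = 25.138 → 25.14 in.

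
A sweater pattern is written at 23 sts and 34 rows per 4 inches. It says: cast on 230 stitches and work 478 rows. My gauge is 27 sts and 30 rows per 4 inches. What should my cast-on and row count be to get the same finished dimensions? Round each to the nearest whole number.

Stitches: 230 × 27/23 = 270.00 → 270.
Rows: 478 × 30/34 = 421.76 → 422.

Cast on 270 stitches; work 422 rows.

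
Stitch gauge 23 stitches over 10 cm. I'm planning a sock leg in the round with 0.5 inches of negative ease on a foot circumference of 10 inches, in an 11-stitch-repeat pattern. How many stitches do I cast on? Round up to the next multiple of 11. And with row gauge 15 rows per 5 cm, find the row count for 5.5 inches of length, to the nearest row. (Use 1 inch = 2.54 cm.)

Finished = 10 − 0.5 = 9.5 inches.
9.5 inches × 2.54 = 24.13 cm.
23/10 = 2.3 sts per cm; 24.13 × 2.3 = 55.50 sts.
Next multiple of 11 → 66.
5.5 inches = 13.97 cm; × 3 = 41.91 → 42 rows.

Cast on 66 stitches; work 42 rows.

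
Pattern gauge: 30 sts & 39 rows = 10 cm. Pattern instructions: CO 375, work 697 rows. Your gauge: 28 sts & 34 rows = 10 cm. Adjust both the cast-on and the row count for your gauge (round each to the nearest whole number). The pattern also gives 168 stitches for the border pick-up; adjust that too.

Stitches: 375 × 28/30 = 350.00 → 350.
Rows: 697 × 34/39 = 607.64 → 608.
border pick-up: 168 × 28/30 = 156.80 → 157.

Cast on 350 stitches; work 608 rows; border pick-up 157 stitches.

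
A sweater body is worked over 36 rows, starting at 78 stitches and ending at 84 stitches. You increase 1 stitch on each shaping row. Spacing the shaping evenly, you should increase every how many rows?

Stitches to add: |84 − 78| = 6.
Shaping rows needed: 6 / 1 = 6.
36 rows / 6 = every 6 rows.

Increase every 6th row.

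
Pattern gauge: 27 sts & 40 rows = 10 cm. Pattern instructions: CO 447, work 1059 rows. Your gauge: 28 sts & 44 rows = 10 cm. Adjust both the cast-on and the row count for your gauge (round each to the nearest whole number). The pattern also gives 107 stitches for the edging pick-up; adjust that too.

Stitches: 447 × 28/27 = 463.56 → 464.
Rows: 1059 × 44/40 = 1164.90 → 1165.
edging pick-up: 107 × 28/27 = 110.96 → 111.

Cast on 464 stitches; work 1165 rows; edging pick-up 111 stitches.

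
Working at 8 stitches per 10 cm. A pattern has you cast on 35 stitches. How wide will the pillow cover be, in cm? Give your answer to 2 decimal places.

8 stitches / 10 cm = 0.8 stitches per cm.
35 / 0.8 = 43.750 cm.

43.75 cm.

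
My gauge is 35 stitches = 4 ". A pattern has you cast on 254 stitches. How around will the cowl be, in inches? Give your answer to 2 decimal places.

29.03 inches.

35 stitches / 4 inch = 8.75 stitches per inch.
254 / 8.75 = 29.029 inches.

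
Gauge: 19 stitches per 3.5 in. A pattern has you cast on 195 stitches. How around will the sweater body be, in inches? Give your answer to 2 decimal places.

35.92 inches.

19 stitches / 3.5 inch = 5.429 stitches per inch.
195 / 5.429 = 35.921 inches.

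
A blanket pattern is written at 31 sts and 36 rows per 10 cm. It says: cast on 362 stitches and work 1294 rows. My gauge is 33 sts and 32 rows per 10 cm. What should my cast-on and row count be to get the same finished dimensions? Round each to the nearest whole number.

Cast on 385 stitches; work 1150 rows.

Stitches: 362 × 33/31 = 385.35 → 385.
Rows: 1294 × 32/36 = 1150.22 → 1150.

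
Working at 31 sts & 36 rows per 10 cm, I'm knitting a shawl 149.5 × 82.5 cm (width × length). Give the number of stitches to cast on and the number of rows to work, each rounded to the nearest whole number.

Stitch gauge = 31/10 = 3.1 sts/cm; 149.5 × 3.1 = 463.45 → 463 sts.
Row gauge = 36/10 = 3.6 rows/cm; 82.5 × 3.6 = 297.00 → 297 rows.

Cast on 463 stitches and work 297 rows.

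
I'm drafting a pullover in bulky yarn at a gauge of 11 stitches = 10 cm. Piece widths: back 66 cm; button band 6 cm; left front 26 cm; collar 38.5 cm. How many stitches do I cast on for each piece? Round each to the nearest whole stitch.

Rate = 11/10 = 1.1 sts per cm.
back: 66 × 1.1 = 72.60 → 73.
button band: 6 × 1.1 = 6.60 → 7.
left front: 26 × 1.1 = 28.60 → 29.
collar: 38.5 × 1.1 = 42.35 → 42.

back 73; button band 7; left front 29; collar 42.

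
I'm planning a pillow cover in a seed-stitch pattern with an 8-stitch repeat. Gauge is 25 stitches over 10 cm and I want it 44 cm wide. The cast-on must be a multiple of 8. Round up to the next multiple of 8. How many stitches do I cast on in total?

25 / 10 = 2.5 sts per cm.
44 × 2.5 = 110.00 sts.
Next multiple of 8: 112.

112 stitches.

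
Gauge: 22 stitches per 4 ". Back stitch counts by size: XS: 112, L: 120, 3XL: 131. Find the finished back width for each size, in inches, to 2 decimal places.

XS 20.36 inches; L 21.82 inches; 3XL 23.82 inches.

22/4 = 5.5 sts per in.
XS: 112 / 5.5 = 20.364 → 20.36 in.
L: 120 / 5.5 = 21.818 → 21.82 in.
3XL: 131 / 5.5 = 23.818 → 23.82 in.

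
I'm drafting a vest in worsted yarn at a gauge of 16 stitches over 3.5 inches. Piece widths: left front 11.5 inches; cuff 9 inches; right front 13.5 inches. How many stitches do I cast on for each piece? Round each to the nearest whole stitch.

Rate = 16/3.5 = 4.571 sts per in.
left front: 11.5 × 4.571 = 52.57 → 53.
cuff: 9 × 4.571 = 41.14 → 41.
right front: 13.5 × 4.571 = 61.71 → 62.

left front 53; cuff 41; right front 62.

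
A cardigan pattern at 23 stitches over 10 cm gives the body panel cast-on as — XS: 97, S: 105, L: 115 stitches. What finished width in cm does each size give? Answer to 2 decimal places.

23/10 = 2.3 sts per cm.
XS: 97 / 2.3 = 42.174 → 42.17 cm.
S: 105 / 2.3 = 45.652 → 45.65 cm.
L: 115 / 2.3 = 50.000 → 50.00 cm.

XS 42.17 cm; S 45.65 cm; L 50.00 cm.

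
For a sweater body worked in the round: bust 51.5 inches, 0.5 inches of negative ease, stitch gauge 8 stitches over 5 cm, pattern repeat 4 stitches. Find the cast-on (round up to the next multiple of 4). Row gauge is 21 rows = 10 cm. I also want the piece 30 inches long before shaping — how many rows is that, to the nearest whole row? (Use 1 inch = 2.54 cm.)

Finished = 51.5 − 0.5 = 51 inches.
51 inches × 2.54 = 129.54 cm.
8/5 = 1.6 sts per cm; 129.54 × 1.6 = 207.26 sts.
Next multiple of 4 → 208.
30 inches = 76.20 cm; × 2.1 = 160.02 → 160 rows.

Cast on 208 stitches; work 160 rows.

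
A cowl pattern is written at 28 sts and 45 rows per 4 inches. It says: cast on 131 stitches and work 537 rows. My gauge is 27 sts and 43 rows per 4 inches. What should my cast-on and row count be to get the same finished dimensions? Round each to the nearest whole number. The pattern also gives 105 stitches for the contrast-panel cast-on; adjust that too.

Cast on 126 stitches; work 513 rows; contrast-panel cast-on 101 stitches.

Stitches: 131 × 27/28 = 126.32 → 126.
Rows: 537 × 43/45 = 513.13 → 513.
contrast-panel cast-on: 105 × 27/28 = 101.25 → 101.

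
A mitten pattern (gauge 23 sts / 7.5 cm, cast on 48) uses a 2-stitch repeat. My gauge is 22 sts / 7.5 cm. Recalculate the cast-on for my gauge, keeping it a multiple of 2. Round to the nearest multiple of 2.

CO 46 sts.

48 × 22 / 23 = 45.91.
Nearest multiple of 2: 46.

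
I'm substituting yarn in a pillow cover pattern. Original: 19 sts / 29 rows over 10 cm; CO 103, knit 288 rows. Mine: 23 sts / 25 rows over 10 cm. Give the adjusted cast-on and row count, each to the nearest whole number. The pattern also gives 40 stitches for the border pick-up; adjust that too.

Cast on 125 stitches; work 248 rows; border pick-up 48 stitches.

Stitches: 103 × 23/19 = 124.68 → 125.
Rows: 288 × 25/29 = 248.28 → 248.
border pick-up: 40 × 23/19 = 48.42 → 48.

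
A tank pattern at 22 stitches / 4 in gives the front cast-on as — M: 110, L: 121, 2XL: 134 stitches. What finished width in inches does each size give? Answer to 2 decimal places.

M 20.00 inches; L 22.00 inches; 2XL 24.36 inches.

22/4 = 5.5 sts per in.
M: 110 / 5.5 = 20.000 → 20.00 in.
L: 121 / 5.5 = 22.000 → 22.00 in.
2XL: 134 / 5.5 = 24.364 → 24.36 in.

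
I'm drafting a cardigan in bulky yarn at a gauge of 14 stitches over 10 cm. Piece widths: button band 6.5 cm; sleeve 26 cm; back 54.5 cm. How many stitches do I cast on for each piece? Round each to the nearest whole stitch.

Rate = 14/10 = 1.4 sts per cm.
button band: 6.5 × 1.4 = 9.10 → 9.
sleeve: 26 × 1.4 = 36.40 → 36.
back: 54.5 × 1.4 = 76.30 → 76.

button band 9; sleeve 36; back 76.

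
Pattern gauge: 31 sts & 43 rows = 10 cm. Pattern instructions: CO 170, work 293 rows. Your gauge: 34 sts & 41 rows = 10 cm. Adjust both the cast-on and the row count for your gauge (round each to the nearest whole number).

Cast on 186 stitches; work 279 rows.

Stitches: 170 × 34/31 = 186.45 → 186.
Rows: 293 × 41/43 = 279.37 → 279.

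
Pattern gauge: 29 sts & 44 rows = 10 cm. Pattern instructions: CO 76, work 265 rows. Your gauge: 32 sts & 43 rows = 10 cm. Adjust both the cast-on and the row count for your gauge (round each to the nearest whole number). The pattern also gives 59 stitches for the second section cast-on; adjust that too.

Cast on 84 stitches; work 259 rows; second section cast-on 65 stitches.

Stitches: 76 × 32/29 = 83.86 → 84.
Rows: 265 × 43/44 = 258.98 → 259.
second section cast-on: 59 × 32/29 = 65.10 → 65.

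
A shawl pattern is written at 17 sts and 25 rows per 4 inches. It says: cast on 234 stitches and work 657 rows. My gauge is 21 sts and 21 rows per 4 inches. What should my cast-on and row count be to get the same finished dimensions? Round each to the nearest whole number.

Stitches: 234 × 21/17 = 289.06 → 289.
Rows: 657 × 21/25 = 551.88 → 552.

Cast on 289 stitches; work 552 rows.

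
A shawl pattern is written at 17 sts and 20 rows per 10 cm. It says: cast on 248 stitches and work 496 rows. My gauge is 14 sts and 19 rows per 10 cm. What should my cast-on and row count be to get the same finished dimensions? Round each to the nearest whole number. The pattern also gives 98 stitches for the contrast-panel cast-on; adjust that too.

Stitches: 248 × 14/17 = 204.24 → 204.
Rows: 496 × 19/20 = 471.20 → 471.
contrast-panel cast-on: 98 × 14/17 = 80.71 → 81.

Cast on 204 stitches; work 471 rows; contrast-panel cast-on 81 stitches.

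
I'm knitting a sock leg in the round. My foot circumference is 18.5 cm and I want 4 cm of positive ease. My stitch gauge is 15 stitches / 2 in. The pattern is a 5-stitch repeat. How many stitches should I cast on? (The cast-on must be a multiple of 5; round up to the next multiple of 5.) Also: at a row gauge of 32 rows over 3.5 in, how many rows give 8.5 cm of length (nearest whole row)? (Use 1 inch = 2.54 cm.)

Cast on 70 stitches; work 31 rows.

Finished = 18.5 + 4 = 22.5 cm.
22.5 cm × 1/2.54 = 8.86 inches.
15/2 = 7.5 sts per in; 8.86 × 7.5 = 66.44 sts.
Next multiple of 5 → 70.
8.5 cm = 3.35 inches; × 9.143 = 30.60 → 31 rows.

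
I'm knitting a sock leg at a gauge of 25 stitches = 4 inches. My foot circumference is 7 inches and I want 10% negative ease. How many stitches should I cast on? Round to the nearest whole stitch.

Finished = 7 × 0.90 = 6.30 in.
25 / 4 = 6.25 sts per inch.
6.30 × 6.25 = 39.38 sts.
→ 39 sts.

Cast on 39 stitches.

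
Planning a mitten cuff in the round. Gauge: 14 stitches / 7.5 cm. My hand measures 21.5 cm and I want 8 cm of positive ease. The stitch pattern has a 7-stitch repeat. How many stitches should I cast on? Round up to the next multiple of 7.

56 stitches.

Finished = 21.5 + 8 = 29.5 cm.
14 / 7.5 = 1.867 sts/cm.
29.5 × 1.867 = 55.07 sts.
Next multiple of 7: 56.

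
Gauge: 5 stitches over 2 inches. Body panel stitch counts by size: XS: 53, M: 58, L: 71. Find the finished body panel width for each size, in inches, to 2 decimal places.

XS 21.20 inches; M 23.20 inches; L 28.40 inches.

5/2 = 2.5 sts per in.
XS: 53 / 2.5 = 21.200 → 21.20 in.
M: 58 / 2.5 = 23.200 → 23.20 in.
L: 71 / 2.5 = 28.400 → 28.40 in.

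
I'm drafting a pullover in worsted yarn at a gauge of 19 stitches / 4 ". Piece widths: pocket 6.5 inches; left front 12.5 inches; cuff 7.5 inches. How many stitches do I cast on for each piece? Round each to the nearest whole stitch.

Rate = 19/4 = 4.75 sts per in.
pocket: 6.5 × 4.75 = 30.88 → 31.
left front: 12.5 × 4.75 = 59.38 → 59.
cuff: 7.5 × 4.75 = 35.62 → 36.

pocket 31; left front 59; cuff 36.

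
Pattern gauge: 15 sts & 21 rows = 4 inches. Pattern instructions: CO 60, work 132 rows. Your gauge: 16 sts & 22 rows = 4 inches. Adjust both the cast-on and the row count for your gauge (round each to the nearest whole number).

Stitches: 60 × 16/15 = 64.00 → 64.
Rows: 132 × 22/21 = 138.29 → 138.

Cast on 64 stitches; work 138 rows.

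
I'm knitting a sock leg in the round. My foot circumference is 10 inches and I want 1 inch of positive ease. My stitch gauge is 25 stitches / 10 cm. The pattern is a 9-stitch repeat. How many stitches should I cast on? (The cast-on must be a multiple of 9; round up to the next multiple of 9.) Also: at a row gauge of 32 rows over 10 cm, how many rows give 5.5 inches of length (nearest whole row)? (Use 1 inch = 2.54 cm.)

Cast on 72 stitches; work 45 rows.

Finished = 10 + 1 = 11 inches.
11 inches × 2.54 = 27.94 cm.
25/10 = 2.5 sts per cm; 27.94 × 2.5 = 69.85 sts.
Next multiple of 9 → 72.
5.5 inches = 13.97 cm; × 3.2 = 44.70 → 45 rows.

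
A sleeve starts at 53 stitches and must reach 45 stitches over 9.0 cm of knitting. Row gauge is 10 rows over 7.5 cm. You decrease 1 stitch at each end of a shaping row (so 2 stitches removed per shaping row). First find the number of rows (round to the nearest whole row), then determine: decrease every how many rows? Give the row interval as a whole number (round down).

Decrease every 3rd row.

Rows = 9.0 × 1.333 = 12.0 → 12 rows.
Stitches to remove: 8 → 4 shaping rows (at 2 st each).
12 / 4 = 3.00 → every 3 rows.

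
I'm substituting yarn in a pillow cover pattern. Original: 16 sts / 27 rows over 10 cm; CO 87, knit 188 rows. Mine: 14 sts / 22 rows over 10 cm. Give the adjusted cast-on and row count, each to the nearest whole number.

Stitches: 87 × 14/16 = 76.12 → 76.
Rows: 188 × 22/27 = 153.19 → 153.

Cast on 76 stitches; work 153 rows.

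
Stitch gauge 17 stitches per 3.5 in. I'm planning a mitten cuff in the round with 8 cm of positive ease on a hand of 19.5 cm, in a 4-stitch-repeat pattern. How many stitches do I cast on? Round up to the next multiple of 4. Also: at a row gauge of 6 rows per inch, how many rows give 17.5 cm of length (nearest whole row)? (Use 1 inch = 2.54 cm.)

Finished = 19.5 + 8 = 27.5 cm.
27.5 cm × 1/2.54 = 10.83 inches.
17/3.5 = 4.857 sts per in; 10.83 × 4.857 = 52.59 sts.
Next multiple of 4 → 56.
17.5 cm = 6.89 inches; × 6 = 41.34 → 41 rows.

Cast on 56 stitches; work 41 rows.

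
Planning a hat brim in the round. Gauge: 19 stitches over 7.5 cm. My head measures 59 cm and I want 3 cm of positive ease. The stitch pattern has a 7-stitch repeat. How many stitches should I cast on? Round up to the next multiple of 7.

Cast on 161 stitches.

Finished = 59 + 3 = 62 cm.
19 / 7.5 = 2.533 sts/cm.
62 × 2.533 = 157.07 sts.
Next multiple of 7: 161.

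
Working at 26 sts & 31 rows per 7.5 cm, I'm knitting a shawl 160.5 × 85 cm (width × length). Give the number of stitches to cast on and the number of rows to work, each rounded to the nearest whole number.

Cast on 556 stitches and work 351 rows.

Stitch gauge = 26/7.5 = 3.467 sts/cm; 160.5 × 3.467 = 556.40 → 556 sts.
Row gauge = 31/7.5 = 4.133 rows/cm; 85 × 4.133 = 351.33 → 351 rows.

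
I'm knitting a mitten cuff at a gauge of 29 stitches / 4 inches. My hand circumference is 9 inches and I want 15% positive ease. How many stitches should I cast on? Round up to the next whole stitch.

76 stitches.

Finished = 9 × 1.15 = 10.35 in.
29 / 4 = 7.25 sts per inch.
10.35 × 7.25 = 75.04 sts.
→ 76 sts.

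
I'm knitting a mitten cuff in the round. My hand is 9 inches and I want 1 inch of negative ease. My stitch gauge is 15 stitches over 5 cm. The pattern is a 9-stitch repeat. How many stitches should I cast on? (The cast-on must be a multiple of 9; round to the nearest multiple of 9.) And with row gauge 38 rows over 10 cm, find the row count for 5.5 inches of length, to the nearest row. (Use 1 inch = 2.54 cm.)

Cast on 63 stitches; work 53 rows.

Finished = 9 − 1 = 8 inches.
8 inches × 2.54 = 20.32 cm.
15/5 = 3 sts per cm; 20.32 × 3 = 60.96 sts.
Nearest multiple of 9 → 63.
5.5 inches = 13.97 cm; × 3.8 = 53.09 → 53 rows.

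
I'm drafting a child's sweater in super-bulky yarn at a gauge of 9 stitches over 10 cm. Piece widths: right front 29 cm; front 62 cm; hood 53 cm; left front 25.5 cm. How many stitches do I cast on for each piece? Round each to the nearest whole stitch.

Rate = 9/10 = 0.9 sts per cm.
right front: 29 × 0.9 = 26.10 → 26.
front: 62 × 0.9 = 55.80 → 56.
hood: 53 × 0.9 = 47.70 → 48.
left front: 25.5 × 0.9 = 22.95 → 23.

right front 26; front 56; hood 48; left front 23.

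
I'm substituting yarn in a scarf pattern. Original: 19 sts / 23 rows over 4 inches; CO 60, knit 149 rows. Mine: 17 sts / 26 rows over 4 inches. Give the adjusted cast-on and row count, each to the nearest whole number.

Stitches: 60 × 17/19 = 53.68 → 54.
Rows: 149 × 26/23 = 168.43 → 168.

Cast on 54 stitches; work 168 rows.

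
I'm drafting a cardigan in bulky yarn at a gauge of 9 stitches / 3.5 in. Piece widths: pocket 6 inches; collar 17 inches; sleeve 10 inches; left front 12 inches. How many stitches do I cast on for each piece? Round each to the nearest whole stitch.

Rate = 9/3.5 = 2.571 sts per in.
pocket: 6 × 2.571 = 15.43 → 15.
collar: 17 × 2.571 = 43.71 → 44.
sleeve: 10 × 2.571 = 25.71 → 26.
left front: 12 × 2.571 = 30.86 → 31.

pocket 15; collar 44; sleeve 26; left front 31.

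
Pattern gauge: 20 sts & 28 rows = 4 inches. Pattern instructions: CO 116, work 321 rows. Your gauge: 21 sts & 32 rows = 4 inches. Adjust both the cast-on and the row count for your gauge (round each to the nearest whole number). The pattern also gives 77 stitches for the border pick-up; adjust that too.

Cast on 122 stitches; work 367 rows; border pick-up 81 stitches.

Stitches: 116 × 21/20 = 121.80 → 122.
Rows: 321 × 32/28 = 366.86 → 367.
border pick-up: 77 × 21/20 = 80.85 → 81.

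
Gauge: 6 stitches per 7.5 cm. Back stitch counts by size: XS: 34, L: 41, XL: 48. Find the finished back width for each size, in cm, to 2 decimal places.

6/7.5 = 0.8 sts per cm.
XS: 34 / 0.8 = 42.500 → 42.50 cm.
L: 41 / 0.8 = 51.250 → 51.25 cm.
XL: 48 / 0.8 = 60.000 → 60.00 cm.

XS 42.50 cm; L 51.25 cm; XL 60.00 cm.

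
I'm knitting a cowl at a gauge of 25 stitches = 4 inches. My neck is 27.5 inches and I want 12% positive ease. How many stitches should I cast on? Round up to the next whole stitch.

CO 193 sts.

Finished = 27.5 × 1.12 = 30.80 in.
25 / 4 = 6.25 sts per inch.
30.80 × 6.25 = 192.50 sts.
→ 193 sts.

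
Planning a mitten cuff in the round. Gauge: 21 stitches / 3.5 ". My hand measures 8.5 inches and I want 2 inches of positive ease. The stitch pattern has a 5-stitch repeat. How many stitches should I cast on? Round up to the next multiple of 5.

Cast on 65 stitches.

Finished = 8.5 + 2 = 10.5 inches.
21 / 3.5 = 6 sts/in.
10.5 × 6 = 63.00 sts.
Next multiple of 5: 65.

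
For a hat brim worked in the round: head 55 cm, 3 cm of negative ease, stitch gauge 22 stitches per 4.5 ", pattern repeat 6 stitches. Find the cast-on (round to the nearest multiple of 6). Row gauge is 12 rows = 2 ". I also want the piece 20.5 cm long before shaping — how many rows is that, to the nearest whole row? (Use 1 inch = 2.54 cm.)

Cast on 102 stitches; work 48 rows.

Finished = 55 − 3 = 52 cm.
52 cm × 1/2.54 = 20.47 inches.
22/4.5 = 4.889 sts per in; 20.47 × 4.889 = 100.09 sts.
Nearest multiple of 6 → 102.
20.5 cm = 8.07 inches; × 6 = 48.43 → 48 rows.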